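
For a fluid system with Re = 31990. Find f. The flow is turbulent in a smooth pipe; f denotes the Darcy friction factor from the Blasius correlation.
Formula: f = \frac{0.316}{Re^{0.25}}
f = 0.316/31990^0.25 = 0.02363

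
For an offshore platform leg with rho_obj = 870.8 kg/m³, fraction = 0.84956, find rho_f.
Formula: f_{sub} = \frac{\rho_{obj}}{\rho_f}
Substituting knowns: 0.84956 = 870.8/rho_f
Solving for rho_f: rho_f = 870.8/0.84956 = 1025 kg/m³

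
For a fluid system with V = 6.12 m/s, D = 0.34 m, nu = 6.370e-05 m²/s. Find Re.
Formula: Re = \frac{V D}{\nu}
Re = 6.12·0.34/6.370e-05 = 32666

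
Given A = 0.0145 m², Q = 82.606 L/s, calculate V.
Formula: Q = A V
Substituting knowns: 82.606 = 0.0145·V·1000
Solving for V: V = (82.606/1000)/0.0145 = 5.697 m/s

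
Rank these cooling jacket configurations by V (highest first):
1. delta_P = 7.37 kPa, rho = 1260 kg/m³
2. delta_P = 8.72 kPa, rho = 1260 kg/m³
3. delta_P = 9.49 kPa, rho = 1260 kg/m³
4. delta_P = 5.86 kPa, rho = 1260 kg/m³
Case 1: V = 3.42 m/s
Case 2: V = 3.72 m/s
Case 3: V = 3.881 m/s
Case 4: V = 3.05 m/s
Ranking (highest first): 3, 2, 1, 4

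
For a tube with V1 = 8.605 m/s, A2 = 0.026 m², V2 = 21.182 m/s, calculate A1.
Formula: V_2 = \frac{A_1 V_1}{A_2}
Substituting knowns: 21.182 = A1·8.605/0.026
Solving for A1: A1 = 21.182·0.026/8.605 = 0.064 m²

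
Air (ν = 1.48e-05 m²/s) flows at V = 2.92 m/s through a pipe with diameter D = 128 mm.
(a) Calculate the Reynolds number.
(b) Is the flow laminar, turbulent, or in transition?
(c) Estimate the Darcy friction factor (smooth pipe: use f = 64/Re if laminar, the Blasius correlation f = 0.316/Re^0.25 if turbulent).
(a) Re = V·D/ν = 2.92·0.128/1.48e-05 = 25254
(b) Flow regime: turbulent (Re > 4000)
(c) Friction factor: f = 0.316/Re^0.25 = 0.316/25254^0.25 = 0.02507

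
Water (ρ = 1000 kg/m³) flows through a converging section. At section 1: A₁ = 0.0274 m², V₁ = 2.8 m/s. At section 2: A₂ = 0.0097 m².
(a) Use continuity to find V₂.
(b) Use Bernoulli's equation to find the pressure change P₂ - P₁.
(a) Continuity: A₁V₁=A₂V₂ -> V₂=A₁V₁/A₂=0.0274*2.8/0.0097=7.91 m/s
(b) Bernoulli: P₂-P₁=0.5*rho*(V₁^2-V₂^2)/1000=0.5*1000*(2.8^2-7.91^2)/1000=-27.36 kPa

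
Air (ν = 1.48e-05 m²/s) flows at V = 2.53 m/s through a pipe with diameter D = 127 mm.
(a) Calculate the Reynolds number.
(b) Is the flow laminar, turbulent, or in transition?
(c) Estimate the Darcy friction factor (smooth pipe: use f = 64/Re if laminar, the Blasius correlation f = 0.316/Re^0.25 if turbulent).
(a) Re = V·D/ν = 2.53·0.127/1.48e-05 = 21710
(b) Flow regime: turbulent (Re > 4000)
(c) Friction factor: f = 0.316/Re^0.25 = 0.316/21710^0.25 = 0.02603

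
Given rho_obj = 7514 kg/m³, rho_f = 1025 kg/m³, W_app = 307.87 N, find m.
Formula: W_{app} = mg\left(1 - \frac{\rho_f}{\rho_{obj}}\right)
Substituting knowns: 307.87 = m·9.81·(1 − 1025/7514)
Solving for m: m = 307.87/(9.81·(1 − 1025/7514)) = 36.34 kg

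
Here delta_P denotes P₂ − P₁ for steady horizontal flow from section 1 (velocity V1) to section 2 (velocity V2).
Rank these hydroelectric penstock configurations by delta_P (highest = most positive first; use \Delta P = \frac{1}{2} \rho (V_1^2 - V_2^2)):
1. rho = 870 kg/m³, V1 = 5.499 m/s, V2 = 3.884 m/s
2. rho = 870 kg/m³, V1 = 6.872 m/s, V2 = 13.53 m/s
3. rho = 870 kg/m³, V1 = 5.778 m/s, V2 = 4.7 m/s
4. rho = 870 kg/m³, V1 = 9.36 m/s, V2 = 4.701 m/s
Case 1: delta_P = 6.592 kPa
Case 2: delta_P = -59.09 kPa
Case 3: delta_P = 4.913 kPa
Case 4: delta_P = 28.5 kPa
Ranking (highest first): 4, 1, 3, 2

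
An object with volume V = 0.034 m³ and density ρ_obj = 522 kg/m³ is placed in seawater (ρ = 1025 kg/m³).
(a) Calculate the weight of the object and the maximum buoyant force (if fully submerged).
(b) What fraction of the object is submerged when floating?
(a) W=rho_obj*g*V=522*9.81*0.034=174.1 N; F_B(max)=rho*g*V=1025*9.81*0.034=341.9 N
(b) Floating fraction=rho_obj/rho=522/1025=0.509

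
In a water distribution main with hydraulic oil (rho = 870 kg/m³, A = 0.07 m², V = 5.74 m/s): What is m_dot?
Formula: \dot{m} = \rho A V
m_dot = 870·0.07·5.74 = 349.6 kg/s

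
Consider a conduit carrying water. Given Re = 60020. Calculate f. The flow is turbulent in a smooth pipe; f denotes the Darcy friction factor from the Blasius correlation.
Formula: f = \frac{0.316}{Re^{0.25}}
f = 0.316/60020^0.25 = 0.02019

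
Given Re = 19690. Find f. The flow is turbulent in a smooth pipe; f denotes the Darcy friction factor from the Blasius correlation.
Formula: f = \frac{0.316}{Re^{0.25}}
f = 0.316/19690^0.25 = 0.02668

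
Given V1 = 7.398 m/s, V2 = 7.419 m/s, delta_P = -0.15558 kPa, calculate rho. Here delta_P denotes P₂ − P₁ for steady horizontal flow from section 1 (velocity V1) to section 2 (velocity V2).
Formula: \Delta P = \frac{1}{2} \rho (V_1^2 - V_2^2)
Substituting knowns: -0.15558 = 0.5·rho·(7.398² − 7.419²)/1000
Solving for rho: rho = 2·(-0.15558·1000)/(7.398² − 7.419²) = 1000 kg/m³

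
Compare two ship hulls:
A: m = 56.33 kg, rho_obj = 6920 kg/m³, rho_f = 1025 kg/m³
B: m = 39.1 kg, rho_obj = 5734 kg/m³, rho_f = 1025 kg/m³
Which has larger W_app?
W_app(A) = 470.7 N, W_app(B) = 315 N. Answer: A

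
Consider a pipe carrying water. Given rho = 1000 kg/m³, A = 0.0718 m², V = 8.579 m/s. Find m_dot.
Formula: \dot{m} = \rho A V
m_dot = 1000·0.0718·8.579 = 616 kg/s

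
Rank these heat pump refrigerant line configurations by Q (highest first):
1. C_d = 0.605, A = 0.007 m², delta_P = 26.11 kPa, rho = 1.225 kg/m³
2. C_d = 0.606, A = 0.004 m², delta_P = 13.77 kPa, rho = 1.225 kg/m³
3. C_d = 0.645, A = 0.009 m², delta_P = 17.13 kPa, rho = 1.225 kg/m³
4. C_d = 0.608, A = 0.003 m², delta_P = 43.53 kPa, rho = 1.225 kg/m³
Case 1: Q = 874.4 L/s
Case 2: Q = 363.5 L/s
Case 3: Q = 970.8 L/s
Case 4: Q = 486.3 L/s
Ranking (highest first): 3, 1, 4, 2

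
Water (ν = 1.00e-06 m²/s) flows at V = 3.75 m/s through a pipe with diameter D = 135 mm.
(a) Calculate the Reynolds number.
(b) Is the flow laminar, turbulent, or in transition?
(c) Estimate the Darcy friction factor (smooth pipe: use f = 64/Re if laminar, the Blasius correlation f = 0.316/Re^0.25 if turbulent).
(a) Re = V·D/ν = 3.75·0.135/1.00e-06 = 506250
(b) Flow regime: turbulent (Re > 4000)
(c) Friction factor: f = 0.316/Re^0.25 = 0.316/506250^0.25 = 0.01185 (Blasius is strictly valid for Re ≲ 1e5; used here as the smooth-pipe estimate the problem specifies)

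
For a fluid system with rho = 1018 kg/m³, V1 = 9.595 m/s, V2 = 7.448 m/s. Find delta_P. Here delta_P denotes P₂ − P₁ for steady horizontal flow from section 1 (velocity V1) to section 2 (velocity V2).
Formula: \Delta P = \frac{1}{2} \rho (V_1^2 - V_2^2)
delta_P = 0.5·1018·(9.595² − 7.448²)/1000 = 18.62 kPa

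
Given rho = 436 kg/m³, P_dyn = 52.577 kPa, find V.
Formula: P_{dyn} = \frac{1}{2} \rho V^2
Substituting knowns: 52.577 = 0.5·436·V²/1000
Solving for V: V = √(2·(52.577·1000)/436) = 15.53 m/s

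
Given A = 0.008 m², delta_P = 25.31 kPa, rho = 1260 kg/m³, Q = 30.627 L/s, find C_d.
Formula: Q = C_d A \sqrt{\frac{2 \Delta P}{\rho}}
Substituting knowns: 30.627 = C_d·0.008·√(2·(25.31·1000)/1260)·1000
Solving for C_d: C_d = (30.627/1000)/(0.008·√(2·(25.31·1000)/1260)) = 0.604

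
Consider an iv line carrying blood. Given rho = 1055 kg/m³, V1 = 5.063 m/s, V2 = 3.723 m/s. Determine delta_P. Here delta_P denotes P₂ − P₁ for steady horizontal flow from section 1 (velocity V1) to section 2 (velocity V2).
Formula: \Delta P = \frac{1}{2} \rho (V_1^2 - V_2^2)
delta_P = 0.5·1055·(5.063² − 3.723²)/1000 = 6.21 kPa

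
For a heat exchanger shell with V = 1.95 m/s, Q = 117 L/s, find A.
Formula: Q = A V
Substituting knowns: 117 = A·1.95·1000
Solving for A: A = (117/1000)/1.95 = 0.06 m²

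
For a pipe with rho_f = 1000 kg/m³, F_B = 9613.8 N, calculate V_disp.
Formula: F_B = \rho_f g V_{disp}
Substituting knowns: 9613.8 = 1000·9.81·V_disp
Solving for V_disp: V_disp = 9613.8/(1000·9.81) = 0.98 m³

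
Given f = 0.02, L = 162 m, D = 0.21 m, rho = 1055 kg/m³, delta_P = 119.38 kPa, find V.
Formula: \Delta P = f \frac{L}{D} \frac{\rho V^2}{2}
Substituting knowns: 119.38 = 0.02·(162/0.21)·0.5·1055·V²/1000
Solving for V: V = √((119.38·1000)/(0.02·(162/0.21)·0.5·1055)) = 3.83 m/s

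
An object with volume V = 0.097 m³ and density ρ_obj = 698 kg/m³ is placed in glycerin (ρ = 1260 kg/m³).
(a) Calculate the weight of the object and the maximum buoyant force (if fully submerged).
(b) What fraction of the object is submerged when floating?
(a) W=rho_obj*g*V=698*9.81*0.097=664.2 N; F_B(max)=rho*g*V=1260*9.81*0.097=1199.0 N
(b) Floating fraction=rho_obj/rho=698/1260=0.554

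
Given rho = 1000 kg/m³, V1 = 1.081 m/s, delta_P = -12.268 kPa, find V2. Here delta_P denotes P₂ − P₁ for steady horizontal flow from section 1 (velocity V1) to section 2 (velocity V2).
Formula: \Delta P = \frac{1}{2} \rho (V_1^2 - V_2^2)
Substituting knowns: -12.268 = 0.5·1000·(1.081² − V2²)/1000
Solving for V2: V2 = √(1.081² − 2·(-12.268·1000)/1000) = 5.07 m/s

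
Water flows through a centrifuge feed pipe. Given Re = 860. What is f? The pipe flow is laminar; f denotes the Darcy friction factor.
Formula: f = \frac{64}{Re}
f = 64/860 = 0.07442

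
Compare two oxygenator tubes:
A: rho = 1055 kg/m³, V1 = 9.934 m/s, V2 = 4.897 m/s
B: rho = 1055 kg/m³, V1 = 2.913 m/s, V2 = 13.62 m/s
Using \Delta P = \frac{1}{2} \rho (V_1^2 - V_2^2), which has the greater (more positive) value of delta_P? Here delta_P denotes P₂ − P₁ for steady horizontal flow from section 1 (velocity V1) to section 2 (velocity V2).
delta_P(A) = 39.41 kPa, delta_P(B) = -93.38 kPa. Answer: A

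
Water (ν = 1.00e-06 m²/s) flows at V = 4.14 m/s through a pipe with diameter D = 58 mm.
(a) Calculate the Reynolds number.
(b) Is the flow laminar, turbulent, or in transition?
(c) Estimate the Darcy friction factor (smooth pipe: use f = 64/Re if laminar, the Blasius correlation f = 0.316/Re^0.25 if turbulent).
(a) Re = V·D/ν = 4.14·0.058/1.00e-06 = 240120
(b) Flow regime: turbulent (Re > 4000)
(c) Friction factor: f = 0.316/Re^0.25 = 0.316/240120^0.25 = 0.01428 (Blasius is strictly valid for Re ≲ 1e5; used here as the smooth-pipe estimate the problem specifies)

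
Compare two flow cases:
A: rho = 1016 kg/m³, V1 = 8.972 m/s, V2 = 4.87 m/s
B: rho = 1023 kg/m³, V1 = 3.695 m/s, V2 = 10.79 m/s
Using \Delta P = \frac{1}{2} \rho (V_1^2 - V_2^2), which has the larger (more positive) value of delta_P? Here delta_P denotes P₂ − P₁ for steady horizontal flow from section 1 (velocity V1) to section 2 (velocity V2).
delta_P(A) = 28.84 kPa, delta_P(B) = -52.57 kPa. Answer: A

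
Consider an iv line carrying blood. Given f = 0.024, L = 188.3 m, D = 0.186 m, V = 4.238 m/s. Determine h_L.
Formula: h_L = f \frac{L}{D} \frac{V^2}{2g}
h_L = 0.024·(188.3/0.186)·4.238²/(2·9.81) = 22.24 m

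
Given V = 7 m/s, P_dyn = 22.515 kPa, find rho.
Formula: P_{dyn} = \frac{1}{2} \rho V^2
Substituting knowns: 22.515 = 0.5·rho·7²/1000
Solving for rho: rho = 2·(22.515·1000)/7² = 919 kg/m³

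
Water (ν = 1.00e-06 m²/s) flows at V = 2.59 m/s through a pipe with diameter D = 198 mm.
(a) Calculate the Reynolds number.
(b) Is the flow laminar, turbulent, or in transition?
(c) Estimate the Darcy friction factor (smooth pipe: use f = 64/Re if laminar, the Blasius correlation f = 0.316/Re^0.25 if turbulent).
(a) Re = V·D/ν = 2.59·0.198/1.00e-06 = 512820
(b) Flow regime: turbulent (Re > 4000)
(c) Friction factor: f = 0.316/Re^0.25 = 0.316/512820^0.25 = 0.01181 (Blasius is strictly valid for Re ≲ 1e5; used here as the smooth-pipe estimate the problem specifies)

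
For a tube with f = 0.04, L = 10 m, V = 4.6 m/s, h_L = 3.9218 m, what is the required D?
Formula: h_L = f \frac{L}{D} \frac{V^2}{2g}
Substituting knowns: 3.9218 = 0.04·(10/D)·4.6²/(2·9.81)
Solving for D: D = 0.04·10·4.6²/(2·9.81·3.9218) = 0.11 m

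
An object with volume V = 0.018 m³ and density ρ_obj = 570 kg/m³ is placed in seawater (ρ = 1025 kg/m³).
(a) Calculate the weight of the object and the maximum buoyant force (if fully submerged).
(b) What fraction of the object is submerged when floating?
(a) W=rho_obj*g*V=570*9.81*0.018=100.7 N; F_B(max)=rho*g*V=1025*9.81*0.018=181.0 N
(b) Floating fraction=rho_obj/rho=570/1025=0.556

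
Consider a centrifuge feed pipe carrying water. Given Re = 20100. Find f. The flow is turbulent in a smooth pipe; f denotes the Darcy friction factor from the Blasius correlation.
Formula: f = \frac{0.316}{Re^{0.25}}
f = 0.316/20100^0.25 = 0.02654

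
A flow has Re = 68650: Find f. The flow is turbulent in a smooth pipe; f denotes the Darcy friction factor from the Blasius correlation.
Formula: f = \frac{0.316}{Re^{0.25}}
f = 0.316/68650^0.25 = 0.01952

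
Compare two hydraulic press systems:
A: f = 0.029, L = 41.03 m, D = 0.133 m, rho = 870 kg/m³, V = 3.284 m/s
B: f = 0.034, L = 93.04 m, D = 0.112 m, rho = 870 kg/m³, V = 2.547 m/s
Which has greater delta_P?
delta_P(A) = 41.97 kPa, delta_P(B) = 79.7 kPa. Answer: B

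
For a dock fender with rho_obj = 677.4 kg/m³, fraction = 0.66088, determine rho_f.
Formula: f_{sub} = \frac{\rho_{obj}}{\rho_f}
Substituting knowns: 0.66088 = 677.4/rho_f
Solving for rho_f: rho_f = 677.4/0.66088 = 1025 kg/m³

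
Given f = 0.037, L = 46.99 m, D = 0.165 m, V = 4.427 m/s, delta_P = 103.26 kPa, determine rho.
Formula: \Delta P = f \frac{L}{D} \frac{\rho V^2}{2}
Substituting knowns: 103.26 = 0.037·(46.99/0.165)·0.5·rho·4.427²/1000
Solving for rho: rho = (103.26·1000)/(0.037·(46.99/0.165)·0.5·4.427²) = 1000 kg/m³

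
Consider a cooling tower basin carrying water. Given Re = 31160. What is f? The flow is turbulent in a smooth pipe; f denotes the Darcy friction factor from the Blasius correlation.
Formula: f = \frac{0.316}{Re^{0.25}}
f = 0.316/31160^0.25 = 0.02378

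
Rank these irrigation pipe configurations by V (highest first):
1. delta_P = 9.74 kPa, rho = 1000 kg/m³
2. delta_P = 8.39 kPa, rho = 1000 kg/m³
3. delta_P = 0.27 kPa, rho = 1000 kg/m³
Case 1: V = 4.414 m/s
Case 2: V = 4.096 m/s
Case 3: V = 0.7348 m/s
Ranking (highest first): 1, 2, 3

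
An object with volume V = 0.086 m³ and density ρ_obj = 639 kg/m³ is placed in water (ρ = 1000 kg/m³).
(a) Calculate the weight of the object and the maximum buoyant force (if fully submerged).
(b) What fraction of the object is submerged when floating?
(a) W=rho_obj*g*V=639*9.81*0.086=539.1 N; F_B(max)=rho*g*V=1000*9.81*0.086=843.7 N
(b) Floating fraction=rho_obj/rho=639/1000=0.639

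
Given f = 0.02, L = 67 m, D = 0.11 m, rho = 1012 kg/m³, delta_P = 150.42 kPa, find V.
Formula: \Delta P = f \frac{L}{D} \frac{\rho V^2}{2}
Substituting knowns: 150.42 = 0.02·(67/0.11)·0.5·1012·V²/1000
Solving for V: V = √((150.42·1000)/(0.02·(67/0.11)·0.5·1012)) = 4.94 m/s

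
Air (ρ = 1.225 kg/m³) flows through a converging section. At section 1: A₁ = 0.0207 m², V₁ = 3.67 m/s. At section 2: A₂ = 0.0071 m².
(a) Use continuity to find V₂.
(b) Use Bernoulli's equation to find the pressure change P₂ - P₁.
(a) Continuity: A₁V₁=A₂V₂ -> V₂=A₁V₁/A₂=0.0207*3.67/0.0071=10.70 m/s
(b) Bernoulli: P₂-P₁=0.5*rho*(V₁^2-V₂^2)/1000=0.5*1.225*(3.67^2-10.70^2)/1000=-0.06188 kPa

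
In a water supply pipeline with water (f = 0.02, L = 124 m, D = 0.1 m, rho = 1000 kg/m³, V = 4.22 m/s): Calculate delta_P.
Formula: \Delta P = f \frac{L}{D} \frac{\rho V^2}{2}
delta_P = 0.02·(124/0.1)·0.5·1000·4.22²/1000 = 220.8 kPa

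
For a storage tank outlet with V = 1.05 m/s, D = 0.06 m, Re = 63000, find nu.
Formula: Re = \frac{V D}{\nu}
Substituting knowns: 63000 = 1.05·0.06/nu
Solving for nu: nu = 1.05·0.06/63000 = 1.000e-06 m²/s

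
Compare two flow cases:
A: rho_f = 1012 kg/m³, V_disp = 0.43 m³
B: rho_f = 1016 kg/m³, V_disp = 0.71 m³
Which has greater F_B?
F_B(A) = 4269 N, F_B(B) = 7077 N. Answer: B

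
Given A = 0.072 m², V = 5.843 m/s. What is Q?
Formula: Q = A V
Q = 0.072·5.843·1000 = 420.7 L/s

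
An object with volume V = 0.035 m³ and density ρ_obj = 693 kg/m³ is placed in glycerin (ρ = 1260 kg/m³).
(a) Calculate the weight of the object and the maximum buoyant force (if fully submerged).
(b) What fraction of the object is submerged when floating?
(a) W=rho_obj*g*V=693*9.81*0.035=237.9 N; F_B(max)=rho*g*V=1260*9.81*0.035=432.6 N
(b) Floating fraction=rho_obj/rho=693/1260=0.550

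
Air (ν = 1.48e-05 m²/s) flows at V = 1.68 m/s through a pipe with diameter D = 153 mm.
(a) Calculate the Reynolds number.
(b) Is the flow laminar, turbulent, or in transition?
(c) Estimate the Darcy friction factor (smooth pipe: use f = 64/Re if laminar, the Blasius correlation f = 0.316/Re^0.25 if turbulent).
(a) Re = V·D/ν = 1.68·0.153/1.48e-05 = 17368
(b) Flow regime: turbulent (Re > 4000)
(c) Friction factor: f = 0.316/Re^0.25 = 0.316/17368^0.25 = 0.02753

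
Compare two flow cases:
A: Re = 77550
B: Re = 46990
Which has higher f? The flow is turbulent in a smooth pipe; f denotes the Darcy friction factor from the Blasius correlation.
f(A) = 0.01894, f(B) = 0.02146. Answer: B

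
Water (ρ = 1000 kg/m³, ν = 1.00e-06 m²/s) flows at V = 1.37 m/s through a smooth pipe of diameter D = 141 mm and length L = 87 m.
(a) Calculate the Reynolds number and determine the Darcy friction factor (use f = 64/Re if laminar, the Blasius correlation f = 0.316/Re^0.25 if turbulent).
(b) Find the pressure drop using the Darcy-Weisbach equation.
(a) Re = V·D/ν = 1.37·0.141/1.00e-06 = 193170 → turbulent (Re > 4000); f = 0.316/Re^0.25 = 0.316/193170^0.25 = 0.015073 (Blasius is strictly valid for Re ≲ 1e5; used here as the smooth-pipe estimate the problem specifies)
(b) Darcy-Weisbach: ΔP = f·(L/D)·½ρV²/1000 = 0.015073·(87/0.141)·½·1000·1.37²/1000 = 8.728 kPa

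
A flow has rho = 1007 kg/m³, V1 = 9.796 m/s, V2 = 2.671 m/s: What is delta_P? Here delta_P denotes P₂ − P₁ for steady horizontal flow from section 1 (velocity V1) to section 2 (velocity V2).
Formula: \Delta P = \frac{1}{2} \rho (V_1^2 - V_2^2)
delta_P = 0.5·1007·(9.796² − 2.671²)/1000 = 44.72 kPa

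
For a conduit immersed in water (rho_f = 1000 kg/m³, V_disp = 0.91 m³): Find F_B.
Formula: F_B = \rho_f g V_{disp}
F_B = 1000·9.81·0.91 = 8927 N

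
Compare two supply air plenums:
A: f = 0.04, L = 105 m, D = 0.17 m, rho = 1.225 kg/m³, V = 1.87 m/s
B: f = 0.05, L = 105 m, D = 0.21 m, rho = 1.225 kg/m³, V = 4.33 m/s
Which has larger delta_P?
delta_P(A) = 0.05292 kPa, delta_P(B) = 0.2871 kPa. Answer: B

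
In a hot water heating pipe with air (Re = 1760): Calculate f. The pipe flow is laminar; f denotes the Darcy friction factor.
Formula: f = \frac{64}{Re}
f = 64/1760 = 0.03636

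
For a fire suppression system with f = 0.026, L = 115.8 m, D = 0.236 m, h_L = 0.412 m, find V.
Formula: h_L = f \frac{L}{D} \frac{V^2}{2g}
Substituting knowns: 0.412 = 0.026·(115.8/0.236)·V²/(2·9.81)
Solving for V: V = √(0.412·2·9.81/(0.026·(115.8/0.236))) = 0.796 m/s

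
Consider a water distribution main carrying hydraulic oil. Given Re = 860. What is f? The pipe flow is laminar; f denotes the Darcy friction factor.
Formula: f = \frac{64}{Re}
f = 64/860 = 0.07442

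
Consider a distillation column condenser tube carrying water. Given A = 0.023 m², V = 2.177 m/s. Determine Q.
Formula: Q = A V
Q = 0.023·2.177·1000 = 50.07 L/s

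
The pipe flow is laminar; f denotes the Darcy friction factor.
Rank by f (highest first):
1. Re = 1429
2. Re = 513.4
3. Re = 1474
Case 1: f = 0.04479
Case 2: f = 0.1247
Case 3: f = 0.04342
Ranking (highest first): 2, 1, 3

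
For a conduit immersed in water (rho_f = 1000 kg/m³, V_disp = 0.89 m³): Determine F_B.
Formula: F_B = \rho_f g V_{disp}
F_B = 1000·9.81·0.89 = 8731 N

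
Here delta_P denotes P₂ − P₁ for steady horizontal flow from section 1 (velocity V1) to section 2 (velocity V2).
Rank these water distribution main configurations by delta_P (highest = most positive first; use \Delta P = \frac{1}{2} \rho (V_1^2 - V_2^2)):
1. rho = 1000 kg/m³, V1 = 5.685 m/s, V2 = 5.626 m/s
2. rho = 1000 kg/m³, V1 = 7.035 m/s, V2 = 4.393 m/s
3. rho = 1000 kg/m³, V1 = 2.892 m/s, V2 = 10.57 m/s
Case 1: delta_P = 0.3337 kPa
Case 2: delta_P = 15.1 kPa
Case 3: delta_P = -51.68 kPa
Ranking (highest first): 2, 1, 3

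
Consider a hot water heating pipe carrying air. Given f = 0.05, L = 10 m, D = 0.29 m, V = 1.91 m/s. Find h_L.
Formula: h_L = f \frac{L}{D} \frac{V^2}{2g}
h_L = 0.05·(10/0.29)·1.91²/(2·9.81) = 0.3206 m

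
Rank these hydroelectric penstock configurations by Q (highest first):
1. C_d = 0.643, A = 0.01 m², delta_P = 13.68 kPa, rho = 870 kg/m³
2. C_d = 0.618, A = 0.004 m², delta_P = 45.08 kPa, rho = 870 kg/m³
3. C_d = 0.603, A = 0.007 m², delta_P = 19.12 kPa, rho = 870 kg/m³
Case 1: Q = 36.06 L/s
Case 2: Q = 25.16 L/s
Case 3: Q = 27.98 L/s
Ranking (highest first): 1, 3, 2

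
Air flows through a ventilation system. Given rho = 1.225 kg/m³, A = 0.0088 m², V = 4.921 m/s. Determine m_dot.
Formula: \dot{m} = \rho A V
m_dot = 1.225·0.0088·4.921 = 0.05305 kg/s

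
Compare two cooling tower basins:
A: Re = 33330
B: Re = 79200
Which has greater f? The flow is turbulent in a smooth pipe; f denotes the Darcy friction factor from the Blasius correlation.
f(A) = 0.02339, f(B) = 0.01884. Answer: A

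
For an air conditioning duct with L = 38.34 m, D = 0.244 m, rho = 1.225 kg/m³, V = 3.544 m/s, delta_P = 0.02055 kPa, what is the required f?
Formula: \Delta P = f \frac{L}{D} \frac{\rho V^2}{2}
Substituting knowns: 0.02055 = f·(38.34/0.244)·0.5·1.225·3.544²/1000
Solving for f: f = (0.02055·1000)/((38.34/0.244)·0.5·1.225·3.544²) = 0.017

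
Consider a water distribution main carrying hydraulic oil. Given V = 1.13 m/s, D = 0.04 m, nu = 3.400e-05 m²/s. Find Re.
Formula: Re = \frac{V D}{\nu}
Re = 1.13·0.04/3.400e-05 = 1329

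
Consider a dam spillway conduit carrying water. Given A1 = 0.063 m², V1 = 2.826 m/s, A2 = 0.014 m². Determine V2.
Formula: V_2 = \frac{A_1 V_1}{A_2}
V2 = 0.063·2.826/0.014 = 12.72 m/s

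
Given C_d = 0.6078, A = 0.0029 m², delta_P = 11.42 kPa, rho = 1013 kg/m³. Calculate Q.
Formula: Q = C_d A \sqrt{\frac{2 \Delta P}{\rho}}
Q = 0.6078·0.0029·√(2·(11.42·1000)/1013)·1000 = 8.37 L/s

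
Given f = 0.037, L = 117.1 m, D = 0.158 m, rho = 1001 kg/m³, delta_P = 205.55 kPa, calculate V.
Formula: \Delta P = f \frac{L}{D} \frac{\rho V^2}{2}
Substituting knowns: 205.55 = 0.037·(117.1/0.158)·0.5·1001·V²/1000
Solving for V: V = √((205.55·1000)/(0.037·(117.1/0.158)·0.5·1001)) = 3.87 m/s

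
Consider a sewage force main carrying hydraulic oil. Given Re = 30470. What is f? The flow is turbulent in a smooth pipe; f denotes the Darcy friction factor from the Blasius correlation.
Formula: f = \frac{0.316}{Re^{0.25}}
f = 0.316/30470^0.25 = 0.02392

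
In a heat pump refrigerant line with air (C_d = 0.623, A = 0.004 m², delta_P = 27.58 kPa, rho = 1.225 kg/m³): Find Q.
Formula: Q = C_d A \sqrt{\frac{2 \Delta P}{\rho}}
Q = 0.623·0.004·√(2·(27.58·1000)/1.225)·1000 = 528.8 L/s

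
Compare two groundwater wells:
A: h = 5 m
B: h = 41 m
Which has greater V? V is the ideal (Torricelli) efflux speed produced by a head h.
V(A) = 9.905 m/s, V(B) = 28.36 m/s. Answer: B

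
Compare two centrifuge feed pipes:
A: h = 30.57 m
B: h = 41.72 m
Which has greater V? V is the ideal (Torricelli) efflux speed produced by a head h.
V(A) = 24.49 m/s, V(B) = 28.61 m/s. Answer: B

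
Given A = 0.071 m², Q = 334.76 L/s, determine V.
Formula: Q = A V
Substituting knowns: 334.76 = 0.071·V·1000
Solving for V: V = (334.76/1000)/0.071 = 4.715 m/s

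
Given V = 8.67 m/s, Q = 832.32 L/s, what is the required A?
Formula: Q = A V
Substituting knowns: 832.32 = A·8.67·1000
Solving for A: A = (832.32/1000)/8.67 = 0.096 m²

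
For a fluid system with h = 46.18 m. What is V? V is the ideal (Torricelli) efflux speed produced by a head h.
Formula: V = \sqrt{2 g h}
V = √(2·9.81·46.18) = 30.1 m/s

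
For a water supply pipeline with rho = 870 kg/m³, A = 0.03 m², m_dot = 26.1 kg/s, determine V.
Formula: \dot{m} = \rho A V
Substituting knowns: 26.1 = 870·0.03·V
Solving for V: V = 26.1/(870·0.03) = 1 m/s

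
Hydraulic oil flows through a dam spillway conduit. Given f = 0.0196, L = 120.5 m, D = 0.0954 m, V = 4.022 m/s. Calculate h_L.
Formula: h_L = f \frac{L}{D} \frac{V^2}{2g}
h_L = 0.0196·(120.5/0.0954)·4.022²/(2·9.81) = 20.41 m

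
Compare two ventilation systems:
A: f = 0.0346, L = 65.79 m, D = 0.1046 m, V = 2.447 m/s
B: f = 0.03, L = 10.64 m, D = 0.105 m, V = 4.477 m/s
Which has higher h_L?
h_L(A) = 6.642 m, h_L(B) = 3.106 m. Answer: A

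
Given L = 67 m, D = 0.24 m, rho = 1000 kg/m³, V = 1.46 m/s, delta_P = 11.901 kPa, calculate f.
Formula: \Delta P = f \frac{L}{D} \frac{\rho V^2}{2}
Substituting knowns: 11.901 = f·(67/0.24)·0.5·1000·1.46²/1000
Solving for f: f = (11.901·1000)/((67/0.24)·0.5·1000·1.46²) = 0.04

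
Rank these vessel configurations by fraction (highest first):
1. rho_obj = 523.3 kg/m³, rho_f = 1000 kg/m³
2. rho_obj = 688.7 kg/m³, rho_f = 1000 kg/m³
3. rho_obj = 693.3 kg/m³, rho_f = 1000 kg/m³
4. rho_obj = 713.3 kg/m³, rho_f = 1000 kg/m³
Case 1: fraction = 0.5233
Case 2: fraction = 0.6887
Case 3: fraction = 0.6933
Case 4: fraction = 0.7133
Ranking (highest first): 4, 3, 2, 1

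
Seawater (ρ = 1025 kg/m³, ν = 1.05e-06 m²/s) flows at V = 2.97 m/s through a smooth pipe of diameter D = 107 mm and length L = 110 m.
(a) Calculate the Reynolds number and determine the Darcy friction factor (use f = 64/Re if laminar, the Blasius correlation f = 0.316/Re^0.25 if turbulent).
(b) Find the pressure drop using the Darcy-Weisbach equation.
(a) Re = V·D/ν = 2.97·0.107/1.05e-06 = 302660 → turbulent (Re > 4000); f = 0.316/Re^0.25 = 0.316/302660^0.25 = 0.013473 (Blasius is strictly valid for Re ≲ 1e5; used here as the smooth-pipe estimate the problem specifies)
(b) Darcy-Weisbach: ΔP = f·(L/D)·½ρV²/1000 = 0.013473·(110/0.107)·½·1025·2.97²/1000 = 62.62 kPa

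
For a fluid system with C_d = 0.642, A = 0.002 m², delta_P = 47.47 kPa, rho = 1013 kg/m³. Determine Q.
Formula: Q = C_d A \sqrt{\frac{2 \Delta P}{\rho}}
Q = 0.642·0.002·√(2·(47.47·1000)/1013)·1000 = 12.43 L/s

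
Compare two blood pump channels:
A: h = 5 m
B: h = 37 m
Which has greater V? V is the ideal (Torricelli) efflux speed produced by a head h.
V(A) = 9.905 m/s, V(B) = 26.94 m/s. Answer: B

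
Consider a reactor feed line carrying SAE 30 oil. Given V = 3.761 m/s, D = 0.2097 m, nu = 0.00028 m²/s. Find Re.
Formula: Re = \frac{V D}{\nu}
Re = 3.761·0.2097/0.00028 = 2817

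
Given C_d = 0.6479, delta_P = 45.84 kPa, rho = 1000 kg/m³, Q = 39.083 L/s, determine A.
Formula: Q = C_d A \sqrt{\frac{2 \Delta P}{\rho}}
Substituting knowns: 39.083 = 0.6479·A·√(2·(45.84·1000)/1000)·1000
Solving for A: A = (39.083/1000)/(0.6479·√(2·(45.84·1000)/1000)) = 0.0063 m²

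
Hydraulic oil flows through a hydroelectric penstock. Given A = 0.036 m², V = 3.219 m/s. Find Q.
Formula: Q = A V
Q = 0.036·3.219·1000 = 115.9 L/s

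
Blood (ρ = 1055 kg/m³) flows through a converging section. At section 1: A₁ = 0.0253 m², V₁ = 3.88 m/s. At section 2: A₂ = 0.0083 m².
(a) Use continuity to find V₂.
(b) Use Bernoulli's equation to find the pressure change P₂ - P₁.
(a) Continuity: A₁V₁=A₂V₂ -> V₂=A₁V₁/A₂=0.0253*3.88/0.0083=11.83 m/s
(b) Bernoulli: P₂-P₁=0.5*rho*(V₁^2-V₂^2)/1000=0.5*1055*(3.88^2-11.83^2)/1000=-65.88 kPa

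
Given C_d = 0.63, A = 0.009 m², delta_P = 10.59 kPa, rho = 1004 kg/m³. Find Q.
Formula: Q = C_d A \sqrt{\frac{2 \Delta P}{\rho}}
Q = 0.63·0.009·√(2·(10.59·1000)/1004)·1000 = 26.04 L/s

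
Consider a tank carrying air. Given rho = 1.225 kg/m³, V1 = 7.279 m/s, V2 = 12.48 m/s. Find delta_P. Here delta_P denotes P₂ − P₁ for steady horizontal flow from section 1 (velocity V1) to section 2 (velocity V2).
Formula: \Delta P = \frac{1}{2} \rho (V_1^2 - V_2^2)
delta_P = 0.5·1.225·(7.279² − 12.48²)/1000 = -0.06294 kPa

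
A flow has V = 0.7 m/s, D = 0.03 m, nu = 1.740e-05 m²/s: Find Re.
Formula: Re = \frac{V D}{\nu}
Re = 0.7·0.03/1.740e-05 = 1207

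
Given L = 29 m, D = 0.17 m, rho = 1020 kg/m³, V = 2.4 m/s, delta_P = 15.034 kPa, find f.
Formula: \Delta P = f \frac{L}{D} \frac{\rho V^2}{2}
Substituting knowns: 15.034 = f·(29/0.17)·0.5·1020·2.4²/1000
Solving for f: f = (15.034·1000)/((29/0.17)·0.5·1020·2.4²) = 0.03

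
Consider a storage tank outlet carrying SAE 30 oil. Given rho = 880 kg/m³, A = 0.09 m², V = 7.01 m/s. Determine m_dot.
Formula: \dot{m} = \rho A V
m_dot = 880·0.09·7.01 = 555.2 kg/s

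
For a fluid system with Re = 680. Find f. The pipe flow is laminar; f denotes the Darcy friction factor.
Formula: f = \frac{64}{Re}
f = 64/680 = 0.09412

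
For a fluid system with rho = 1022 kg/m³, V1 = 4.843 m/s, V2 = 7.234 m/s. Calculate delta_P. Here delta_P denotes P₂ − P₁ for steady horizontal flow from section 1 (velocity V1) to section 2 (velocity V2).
Formula: \Delta P = \frac{1}{2} \rho (V_1^2 - V_2^2)
delta_P = 0.5·1022·(4.843² − 7.234²)/1000 = -14.76 kPa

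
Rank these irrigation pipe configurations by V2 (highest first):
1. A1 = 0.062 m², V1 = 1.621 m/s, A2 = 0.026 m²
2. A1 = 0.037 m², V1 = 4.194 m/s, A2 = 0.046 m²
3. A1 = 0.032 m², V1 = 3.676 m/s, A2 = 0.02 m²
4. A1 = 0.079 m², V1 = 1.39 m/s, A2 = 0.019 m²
Case 1: V2 = 3.865 m/s
Case 2: V2 = 3.373 m/s
Case 3: V2 = 5.882 m/s
Case 4: V2 = 5.779 m/s
Ranking (highest first): 3, 4, 1, 2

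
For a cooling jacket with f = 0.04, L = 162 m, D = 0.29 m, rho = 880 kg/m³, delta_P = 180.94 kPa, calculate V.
Formula: \Delta P = f \frac{L}{D} \frac{\rho V^2}{2}
Substituting knowns: 180.94 = 0.04·(162/0.29)·0.5·880·V²/1000
Solving for V: V = √((180.94·1000)/(0.04·(162/0.29)·0.5·880)) = 4.29 m/s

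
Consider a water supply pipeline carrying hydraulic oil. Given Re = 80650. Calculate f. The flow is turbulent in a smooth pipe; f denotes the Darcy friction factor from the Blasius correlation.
Formula: f = \frac{0.316}{Re^{0.25}}
f = 0.316/80650^0.25 = 0.01875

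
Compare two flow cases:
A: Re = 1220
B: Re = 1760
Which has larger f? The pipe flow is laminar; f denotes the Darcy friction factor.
f(A) = 0.05246, f(B) = 0.03636. Answer: A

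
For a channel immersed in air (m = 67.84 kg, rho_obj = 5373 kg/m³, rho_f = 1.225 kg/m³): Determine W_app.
Formula: W_{app} = mg\left(1 - \frac{\rho_f}{\rho_{obj}}\right)
W_app = 67.84·9.81·(1 − 1.225/5373) = 665.4 N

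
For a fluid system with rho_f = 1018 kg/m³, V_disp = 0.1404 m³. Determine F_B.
Formula: F_B = \rho_f g V_{disp}
F_B = 1018·9.81·0.1404 = 1402 N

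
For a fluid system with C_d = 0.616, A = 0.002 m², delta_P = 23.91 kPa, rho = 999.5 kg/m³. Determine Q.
Formula: Q = C_d A \sqrt{\frac{2 \Delta P}{\rho}}
Q = 0.616·0.002·√(2·(23.91·1000)/999.5)·1000 = 8.522 L/s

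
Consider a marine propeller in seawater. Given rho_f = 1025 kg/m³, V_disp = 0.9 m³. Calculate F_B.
Formula: F_B = \rho_f g V_{disp}
F_B = 1025·9.81·0.9 = 9050 N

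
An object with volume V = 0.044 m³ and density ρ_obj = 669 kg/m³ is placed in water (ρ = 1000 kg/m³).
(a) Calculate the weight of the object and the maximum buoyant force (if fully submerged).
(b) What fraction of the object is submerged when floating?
(a) W=rho_obj*g*V=669*9.81*0.044=288.8 N; F_B(max)=rho*g*V=1000*9.81*0.044=431.6 N
(b) Floating fraction=rho_obj/rho=669/1000=0.669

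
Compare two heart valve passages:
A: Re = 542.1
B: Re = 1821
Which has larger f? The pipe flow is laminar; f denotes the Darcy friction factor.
f(A) = 0.1181, f(B) = 0.03515. Answer: A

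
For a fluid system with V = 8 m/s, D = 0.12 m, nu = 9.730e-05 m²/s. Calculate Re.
Formula: Re = \frac{V D}{\nu}
Re = 8·0.12/9.730e-05 = 9866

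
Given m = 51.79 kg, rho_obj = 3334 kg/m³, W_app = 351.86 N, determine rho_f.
Formula: W_{app} = mg\left(1 - \frac{\rho_f}{\rho_{obj}}\right)
Substituting knowns: 351.86 = 51.79·9.81·(1 − rho_f/3334)
Solving for rho_f: rho_f = 3334·(1 − 351.86/(51.79·9.81)) = 1025 kg/m³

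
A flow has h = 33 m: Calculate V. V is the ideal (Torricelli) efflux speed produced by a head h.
Formula: V = \sqrt{2 g h}
V = √(2·9.81·33) = 25.45 m/s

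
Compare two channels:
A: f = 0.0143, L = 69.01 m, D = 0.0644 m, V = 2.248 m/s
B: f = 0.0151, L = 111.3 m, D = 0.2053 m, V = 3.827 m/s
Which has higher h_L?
h_L(A) = 3.947 m, h_L(B) = 6.111 m. Answer: B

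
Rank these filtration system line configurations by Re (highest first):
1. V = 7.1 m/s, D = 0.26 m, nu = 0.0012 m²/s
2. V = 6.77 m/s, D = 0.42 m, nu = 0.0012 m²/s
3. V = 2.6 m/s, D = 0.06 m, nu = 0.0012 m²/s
Case 1: Re = 1538
Case 2: Re = 2370
Case 3: Re = 130
Ranking (highest first): 2, 1, 3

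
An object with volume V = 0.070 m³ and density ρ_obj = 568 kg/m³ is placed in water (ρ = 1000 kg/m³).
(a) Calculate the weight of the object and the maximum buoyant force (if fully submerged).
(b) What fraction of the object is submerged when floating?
(a) W=rho_obj*g*V=568*9.81*0.070=390.0 N; F_B(max)=rho*g*V=1000*9.81*0.070=686.7 N
(b) Floating fraction=rho_obj/rho=568/1000=0.568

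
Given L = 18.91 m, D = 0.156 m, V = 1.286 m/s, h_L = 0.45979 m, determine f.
Formula: h_L = f \frac{L}{D} \frac{V^2}{2g}
Substituting knowns: 0.45979 = f·(18.91/0.156)·1.286²/(2·9.81)
Solving for f: f = 0.45979·2·9.81/((18.91/0.156)·1.286²) = 0.045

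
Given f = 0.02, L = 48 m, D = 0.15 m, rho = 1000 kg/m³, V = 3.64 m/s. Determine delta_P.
Formula: \Delta P = f \frac{L}{D} \frac{\rho V^2}{2}
delta_P = 0.02·(48/0.15)·0.5·1000·3.64²/1000 = 42.4 kPa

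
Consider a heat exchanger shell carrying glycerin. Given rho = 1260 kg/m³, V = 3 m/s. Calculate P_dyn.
Formula: P_{dyn} = \frac{1}{2} \rho V^2
P_dyn = 0.5·1260·3²/1000 = 5.67 kPa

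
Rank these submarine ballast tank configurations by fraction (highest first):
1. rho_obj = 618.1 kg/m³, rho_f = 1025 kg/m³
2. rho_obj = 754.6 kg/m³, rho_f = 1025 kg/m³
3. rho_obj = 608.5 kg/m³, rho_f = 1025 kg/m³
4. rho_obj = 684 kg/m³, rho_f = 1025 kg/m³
Case 1: fraction = 0.603
Case 2: fraction = 0.7362
Case 3: fraction = 0.5937
Case 4: fraction = 0.6673
Ranking (highest first): 2, 4, 1, 3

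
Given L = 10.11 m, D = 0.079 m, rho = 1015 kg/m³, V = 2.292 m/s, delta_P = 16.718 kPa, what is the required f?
Formula: \Delta P = f \frac{L}{D} \frac{\rho V^2}{2}
Substituting knowns: 16.718 = f·(10.11/0.079)·0.5·1015·2.292²/1000
Solving for f: f = (16.718·1000)/((10.11/0.079)·0.5·1015·2.292²) = 0.049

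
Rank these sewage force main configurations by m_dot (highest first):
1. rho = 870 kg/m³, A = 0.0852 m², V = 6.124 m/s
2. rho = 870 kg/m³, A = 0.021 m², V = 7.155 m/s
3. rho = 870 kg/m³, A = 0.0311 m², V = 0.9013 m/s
Case 1: m_dot = 453.9 kg/s
Case 2: m_dot = 130.7 kg/s
Case 3: m_dot = 24.39 kg/s
Ranking (highest first): 1, 2, 3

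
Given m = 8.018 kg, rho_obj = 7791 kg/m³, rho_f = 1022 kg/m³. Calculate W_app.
Formula: W_{app} = mg\left(1 - \frac{\rho_f}{\rho_{obj}}\right)
W_app = 8.018·9.81·(1 − 1022/7791) = 68.34 N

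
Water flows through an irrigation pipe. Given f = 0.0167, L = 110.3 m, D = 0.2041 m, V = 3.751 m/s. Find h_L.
Formula: h_L = f \frac{L}{D} \frac{V^2}{2g}
h_L = 0.0167·(110.3/0.2041)·3.751²/(2·9.81) = 6.472 m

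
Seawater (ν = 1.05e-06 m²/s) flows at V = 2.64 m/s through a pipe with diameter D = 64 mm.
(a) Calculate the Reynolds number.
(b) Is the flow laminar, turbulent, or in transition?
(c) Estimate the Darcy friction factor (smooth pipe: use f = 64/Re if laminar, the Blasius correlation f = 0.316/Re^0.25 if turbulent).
(a) Re = V·D/ν = 2.64·0.064/1.05e-06 = 160910
(b) Flow regime: turbulent (Re > 4000)
(c) Friction factor: f = 0.316/Re^0.25 = 0.316/160910^0.25 = 0.01578 (Blasius is strictly valid for Re ≲ 1e5; used here as the smooth-pipe estimate the problem specifies)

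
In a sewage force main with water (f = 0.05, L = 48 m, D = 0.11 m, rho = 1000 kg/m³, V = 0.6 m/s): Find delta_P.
Formula: \Delta P = f \frac{L}{D} \frac{\rho V^2}{2}
delta_P = 0.05·(48/0.11)·0.5·1000·0.6²/1000 = 3.927 kPa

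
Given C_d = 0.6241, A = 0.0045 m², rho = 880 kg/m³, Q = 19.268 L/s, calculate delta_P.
Formula: Q = C_d A \sqrt{\frac{2 \Delta P}{\rho}}
Substituting knowns: 19.268 = 0.6241·0.0045·√(2·(delta_P·1000)/880)·1000
Solving for delta_P: delta_P = ((19.268/1000)/(0.6241·0.0045))²·880/2/1000 = 20.71 kPa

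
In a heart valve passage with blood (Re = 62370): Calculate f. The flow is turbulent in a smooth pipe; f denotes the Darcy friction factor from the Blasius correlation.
Formula: f = \frac{0.316}{Re^{0.25}}
f = 0.316/62370^0.25 = 0.02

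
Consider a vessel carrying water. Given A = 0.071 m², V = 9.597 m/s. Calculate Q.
Formula: Q = A V
Q = 0.071·9.597·1000 = 681.4 L/s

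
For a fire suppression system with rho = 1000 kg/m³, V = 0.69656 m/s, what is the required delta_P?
Formula: V = \sqrt{\frac{2 \Delta P}{\rho}}
Substituting knowns: 0.69656 = √(2·(delta_P·1000)/1000)
Solving for delta_P: delta_P = 0.69656²·1000/2/1000 = 0.2426 kPa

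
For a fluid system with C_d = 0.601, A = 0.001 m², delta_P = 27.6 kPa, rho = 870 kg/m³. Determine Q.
Formula: Q = C_d A \sqrt{\frac{2 \Delta P}{\rho}}
Q = 0.601·0.001·√(2·(27.6·1000)/870)·1000 = 4.787 L/s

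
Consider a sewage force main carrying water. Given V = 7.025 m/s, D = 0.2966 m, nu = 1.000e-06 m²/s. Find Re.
Formula: Re = \frac{V D}{\nu}
Re = 7.025·0.2966/1.000e-06 = 2.084e+06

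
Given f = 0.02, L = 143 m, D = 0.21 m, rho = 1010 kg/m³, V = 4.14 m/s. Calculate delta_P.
Formula: \Delta P = f \frac{L}{D} \frac{\rho V^2}{2}
delta_P = 0.02·(143/0.21)·0.5·1010·4.14²/1000 = 117.9 kPa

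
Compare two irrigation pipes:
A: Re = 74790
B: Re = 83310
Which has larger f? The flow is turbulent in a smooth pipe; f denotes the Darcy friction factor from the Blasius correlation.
f(A) = 0.01911, f(B) = 0.0186. Answer: A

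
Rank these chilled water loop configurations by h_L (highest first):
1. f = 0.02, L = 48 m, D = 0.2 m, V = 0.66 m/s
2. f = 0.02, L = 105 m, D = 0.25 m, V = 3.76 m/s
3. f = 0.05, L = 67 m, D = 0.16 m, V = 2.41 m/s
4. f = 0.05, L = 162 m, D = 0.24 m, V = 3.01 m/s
Case 1: h_L = 0.1066 m
Case 2: h_L = 6.053 m
Case 3: h_L = 6.198 m
Case 4: h_L = 15.59 m
Ranking (highest first): 4, 3, 2, 1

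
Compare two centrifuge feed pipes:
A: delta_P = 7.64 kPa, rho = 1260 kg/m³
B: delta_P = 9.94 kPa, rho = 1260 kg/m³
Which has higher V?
V(A) = 3.482 m/s, V(B) = 3.972 m/s. Answer: B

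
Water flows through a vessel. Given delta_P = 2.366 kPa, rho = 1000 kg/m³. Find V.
Formula: V = \sqrt{\frac{2 \Delta P}{\rho}}
V = √(2·(2.366·1000)/1000) = 2.175 m/s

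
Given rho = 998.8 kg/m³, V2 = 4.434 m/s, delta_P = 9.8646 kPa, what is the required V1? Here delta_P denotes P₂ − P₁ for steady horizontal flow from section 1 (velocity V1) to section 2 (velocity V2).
Formula: \Delta P = \frac{1}{2} \rho (V_1^2 - V_2^2)
Substituting knowns: 9.8646 = 0.5·998.8·(V1² − 4.434²)/1000
Solving for V1: V1 = √(4.434² + 2·(9.8646·1000)/998.8) = 6.278 m/s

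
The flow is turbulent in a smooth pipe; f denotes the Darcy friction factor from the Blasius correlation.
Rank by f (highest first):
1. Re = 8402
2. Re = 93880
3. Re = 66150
Case 1: f = 0.03301
Case 2: f = 0.01805
Case 3: f = 0.0197
Ranking (highest first): 1, 3, 2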